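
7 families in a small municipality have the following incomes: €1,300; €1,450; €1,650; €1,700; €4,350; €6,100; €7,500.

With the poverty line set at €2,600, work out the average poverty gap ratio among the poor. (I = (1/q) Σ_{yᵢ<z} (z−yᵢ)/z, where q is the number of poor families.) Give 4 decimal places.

Below the line: €1,300, €1,450, €1,650, €1,700 (q = 4 of N = 7).
Shortfall ratios (z−y)/z: 0.5000, 0.4423, 0.3654, 0.3462; sum = 1.653846.
The income-gap ratio divides by q (the poor only): 1.653846 / 4 = 0.4135.

0.4135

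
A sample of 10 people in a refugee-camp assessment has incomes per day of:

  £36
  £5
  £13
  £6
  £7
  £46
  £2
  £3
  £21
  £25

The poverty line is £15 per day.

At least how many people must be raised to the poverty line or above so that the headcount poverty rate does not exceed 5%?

6 of the 10 people are poor, so H = 6/10 = 0.600.
A headcount ratio of at most 5% allows at most ⌊0.05 × 10⌋ = 0 poor people.
So at least 6 − 0 = 6 must be lifted.

6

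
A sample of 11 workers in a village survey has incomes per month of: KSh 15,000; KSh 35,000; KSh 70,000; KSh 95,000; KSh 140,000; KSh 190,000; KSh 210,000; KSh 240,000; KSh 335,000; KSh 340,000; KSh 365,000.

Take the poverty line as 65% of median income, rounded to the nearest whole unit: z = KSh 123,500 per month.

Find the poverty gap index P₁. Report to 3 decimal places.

0.205

Below the line: KSh 15,000, KSh 35,000, KSh 70,000, KSh 95,000 (q = 4 of N = 11).
Gap ratios (z−y)/z: (123500−15000)/123500 = 0.8785; (123500−35000)/123500 = 0.7166; (123500−70000)/123500 = 0.4332; (123500−95000)/123500 = 0.2308.
Sum of shortfalls = 2.259109; P₁ averages over all N: 2.259109 / 11 = 0.205.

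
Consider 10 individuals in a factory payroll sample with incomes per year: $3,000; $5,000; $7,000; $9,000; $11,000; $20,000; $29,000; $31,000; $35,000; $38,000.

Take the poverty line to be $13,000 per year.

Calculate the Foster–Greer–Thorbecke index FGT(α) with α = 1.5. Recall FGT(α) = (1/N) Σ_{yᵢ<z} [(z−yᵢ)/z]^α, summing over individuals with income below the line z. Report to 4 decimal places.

0.1702

Below z: $3,000, $5,000, $7,000, $9,000, $11,000 (q = 5 of N = 10).
Relative gaps: (13000−3000)/13000 = 0.7692; (13000−5000)/13000 = 0.6154; (13000−7000)/13000 = 0.4615; (13000−9000)/13000 = 0.3077; (13000−11000)/13000 = 0.1538.
Raised to α = 1.5: 0.67466; 0.48275; 0.31355; 0.17068; 0.06034.
Sum = 1.701981; FGT(1.5) = 1.701981 / 10 = 0.1702.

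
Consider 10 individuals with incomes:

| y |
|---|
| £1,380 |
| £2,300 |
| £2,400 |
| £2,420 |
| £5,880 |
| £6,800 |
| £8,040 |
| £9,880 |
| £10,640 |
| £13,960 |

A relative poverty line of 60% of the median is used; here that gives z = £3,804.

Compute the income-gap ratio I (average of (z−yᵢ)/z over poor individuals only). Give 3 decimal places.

0.441

Incomes under z: £1,380, £2,300, £2,400, £2,420 (q = 4 of N = 10).
Shortfall ratios (z−y)/z: 0.6372, 0.3954, 0.3691, 0.3638; sum = 1.765510.
I averages over the q = 4 poor units only: 1.765510 / 4 = 0.441.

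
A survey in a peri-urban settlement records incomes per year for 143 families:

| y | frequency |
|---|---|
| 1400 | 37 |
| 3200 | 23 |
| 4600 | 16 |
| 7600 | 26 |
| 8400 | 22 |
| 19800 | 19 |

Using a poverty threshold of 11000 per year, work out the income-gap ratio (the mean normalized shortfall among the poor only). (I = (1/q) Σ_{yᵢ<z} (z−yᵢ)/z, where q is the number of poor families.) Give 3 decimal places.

0.574

Below z: 37×1400, 23×3200, 16×4600, 26×7600, 22×8400 (q = 124 of N = 143).
Relative gaps: 0.8727 (×37), 0.7091 (×23), 0.5818 (×16), 0.3091 (×26), 0.2364 (×22); sum = 71.145455.
I averages over the q = 124 poor units only: 71.145455 / 124 = 0.574.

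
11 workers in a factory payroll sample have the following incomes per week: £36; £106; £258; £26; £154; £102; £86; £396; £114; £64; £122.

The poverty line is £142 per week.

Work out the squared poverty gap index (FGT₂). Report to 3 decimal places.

Below the line: £26, £36, £64, £86, £102, £106, £114, £122 (q = 8 of N = 11).
Relative gaps: (142−26)/142 = 0.8169; (142−36)/142 = 0.7465; (142−64)/142 = 0.5493; (142−86)/142 = 0.3944; (142−102)/142 = 0.2817; (142−106)/142 = 0.2535; (142−114)/142 = 0.1972; (142−122)/142 = 0.1408.
Squared: 0.6673; 0.5572; 0.3017; 0.1555; 0.0793; 0.0643; 0.0389; 0.0198.
Sum = 1.884150; P₂ = 1.884150 / 11 = 0.171.

0.171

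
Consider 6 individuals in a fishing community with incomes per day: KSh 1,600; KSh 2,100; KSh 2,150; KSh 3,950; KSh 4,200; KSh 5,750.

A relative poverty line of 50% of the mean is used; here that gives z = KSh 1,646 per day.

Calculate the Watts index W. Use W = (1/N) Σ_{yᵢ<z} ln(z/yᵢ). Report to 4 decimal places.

0.0047

Below the line: KSh 1,600 (q = 1 of N = 6).
Log gaps: ln(1646/1600) = 0.0283.
W = 0.028344 / 6 = 0.0047.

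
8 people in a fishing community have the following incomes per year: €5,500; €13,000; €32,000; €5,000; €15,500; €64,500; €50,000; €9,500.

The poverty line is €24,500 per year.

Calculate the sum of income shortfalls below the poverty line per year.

Below the line: €5,000, €5,500, €9,500, €13,000, €15,500 (q = 5 of N = 8).
Individual gaps: 24500−5000 = 19500; 24500−5500 = 19000; 24500−9500 = 15000; 24500−13000 = 11500; 24500−15500 = 9000.
Aggregate gap = €74,000.

€74,000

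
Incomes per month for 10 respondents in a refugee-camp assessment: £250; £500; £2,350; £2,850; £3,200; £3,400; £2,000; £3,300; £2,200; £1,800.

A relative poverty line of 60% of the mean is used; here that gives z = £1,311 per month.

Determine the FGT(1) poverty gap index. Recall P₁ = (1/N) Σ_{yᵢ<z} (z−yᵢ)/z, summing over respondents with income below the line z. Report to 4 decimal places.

Below z: £250, £500 (q = 2 of N = 10).
Shortfall ratios: (1311−250)/1311 = 0.8093; (1311−500)/1311 = 0.6186.
Σ = 1.427918. Dividing by the full population N = 10 gives P₁ = 0.1428.

0.1428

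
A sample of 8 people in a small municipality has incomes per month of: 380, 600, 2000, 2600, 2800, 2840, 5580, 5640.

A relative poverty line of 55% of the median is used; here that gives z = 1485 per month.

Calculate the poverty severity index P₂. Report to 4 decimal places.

Incomes under z: 380, 600 (q = 2 of N = 8).
Gap ratios (z−y)/z: (1485−380)/1485 = 0.7441; (1485−600)/1485 = 0.5960.
Squared: 0.5537; 0.3552.
Sum = 0.908864; P₂ = 0.908864 / 8 = 0.1136.

0.1136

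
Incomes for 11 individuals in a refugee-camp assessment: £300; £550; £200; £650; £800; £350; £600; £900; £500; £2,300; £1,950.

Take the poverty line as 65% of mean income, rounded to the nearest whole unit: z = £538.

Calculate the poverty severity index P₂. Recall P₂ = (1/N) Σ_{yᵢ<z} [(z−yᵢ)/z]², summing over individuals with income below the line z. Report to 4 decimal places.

Poor units: £200, £300, £350, £500 (q = 4 of N = 11).
Relative gaps: (538−200)/538 = 0.6283; (538−300)/538 = 0.4424; (538−350)/538 = 0.3494; (538−500)/538 = 0.0706.
Squared: 0.3947; 0.1957; 0.1221; 0.0050.
Sum = 0.717500; P₂ = 0.717500 / 11 = 0.0652.

0.0652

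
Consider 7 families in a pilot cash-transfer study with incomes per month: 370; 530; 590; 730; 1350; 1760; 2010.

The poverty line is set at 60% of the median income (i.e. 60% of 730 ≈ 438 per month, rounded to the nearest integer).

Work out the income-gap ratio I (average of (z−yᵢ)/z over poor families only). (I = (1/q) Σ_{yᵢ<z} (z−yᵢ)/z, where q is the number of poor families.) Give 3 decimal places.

0.155

Below z: 370 (q = 1 of N = 7).
Shortfall ratios (z−y)/z: 0.1553; sum = 0.155251.
I averages over the q = 1 poor units only: 0.155251 / 1 = 0.155.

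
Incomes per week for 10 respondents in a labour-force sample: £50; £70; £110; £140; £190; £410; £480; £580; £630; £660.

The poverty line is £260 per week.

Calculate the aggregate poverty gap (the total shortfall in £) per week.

£740

Poor units: £50, £70, £110, £140, £190 (q = 5 of N = 10).
Individual gaps: 260−50 = 210; 260−70 = 190; 260−110 = 150; 260−140 = 120; 260−190 = 70.
Aggregate gap = £740.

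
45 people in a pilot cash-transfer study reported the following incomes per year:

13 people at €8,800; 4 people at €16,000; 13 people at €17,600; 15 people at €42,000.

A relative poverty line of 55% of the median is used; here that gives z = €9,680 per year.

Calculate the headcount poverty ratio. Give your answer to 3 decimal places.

0.289

13 of the 45 people have income below €9,680.
H = 13/45 = 0.289.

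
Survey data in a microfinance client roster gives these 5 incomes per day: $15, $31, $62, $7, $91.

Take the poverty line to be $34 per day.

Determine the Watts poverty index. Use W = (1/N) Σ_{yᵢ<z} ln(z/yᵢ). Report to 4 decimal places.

Poor units: $7, $15, $31 (q = 3 of N = 5).
ln(z/y) terms: ln(34/7) = 1.5805; ln(34/15) = 0.8183; ln(34/31) = 0.0924.
W = 2.491134 / 5 = 0.4982.

0.4982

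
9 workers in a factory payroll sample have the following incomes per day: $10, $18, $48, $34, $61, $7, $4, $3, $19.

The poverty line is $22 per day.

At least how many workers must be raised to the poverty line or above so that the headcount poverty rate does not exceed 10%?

Currently q = 6 of N = 9 are below the line (H = 0.667).
A headcount ratio of at most 10% allows at most ⌊0.10 × 9⌋ = 0 poor workers.
So at least 6 − 0 = 6 must be lifted.

6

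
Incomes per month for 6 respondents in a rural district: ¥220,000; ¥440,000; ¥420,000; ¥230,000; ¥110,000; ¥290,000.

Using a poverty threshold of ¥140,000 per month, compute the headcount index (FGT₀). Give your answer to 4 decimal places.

1 of the 6 respondents have income below ¥140,000.
H = 1/6 = 0.1667.

0.1667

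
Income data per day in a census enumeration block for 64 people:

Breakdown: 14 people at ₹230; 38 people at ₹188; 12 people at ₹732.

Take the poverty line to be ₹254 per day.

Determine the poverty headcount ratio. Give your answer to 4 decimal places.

52 of the 64 people have income below ₹254.
H = 52/64 = 0.8125.

0.8125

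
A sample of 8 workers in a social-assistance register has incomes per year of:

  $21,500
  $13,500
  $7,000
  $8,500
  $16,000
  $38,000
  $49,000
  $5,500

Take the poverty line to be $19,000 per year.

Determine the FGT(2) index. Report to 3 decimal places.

0.165

Incomes under z: $5,500, $7,000, $8,500, $13,500, $16,000 (q = 5 of N = 8).
Shortfall ratios: (19000−5500)/19000 = 0.7105; (19000−7000)/19000 = 0.6316; (19000−8500)/19000 = 0.5526; (19000−13500)/19000 = 0.2895; (19000−16000)/19000 = 0.1579.
Squared: 0.5048; 0.3989; 0.3054; 0.0838; 0.0249.
Sum = 1.317867; P₂ = 1.317867 / 8 = 0.165.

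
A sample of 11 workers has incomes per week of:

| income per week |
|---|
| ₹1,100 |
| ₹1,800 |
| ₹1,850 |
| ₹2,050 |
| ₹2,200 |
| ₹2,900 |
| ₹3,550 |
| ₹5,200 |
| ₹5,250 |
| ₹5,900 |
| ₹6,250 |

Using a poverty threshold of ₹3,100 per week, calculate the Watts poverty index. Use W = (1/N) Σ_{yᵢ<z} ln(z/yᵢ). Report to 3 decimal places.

Poor units: ₹1,100, ₹1,800, ₹1,850, ₹2,050, ₹2,200, ₹2,900 (q = 6 of N = 11).
ln(z/y) terms: ln(3100/1100) = 1.0361; ln(3100/1800) = 0.5436; ln(3100/1850) = 0.5162; ln(3100/2050) = 0.4136; ln(3100/2200) = 0.3429; ln(3100/2900) = 0.0667.
W = 2.919122 / 11 = 0.265.

0.265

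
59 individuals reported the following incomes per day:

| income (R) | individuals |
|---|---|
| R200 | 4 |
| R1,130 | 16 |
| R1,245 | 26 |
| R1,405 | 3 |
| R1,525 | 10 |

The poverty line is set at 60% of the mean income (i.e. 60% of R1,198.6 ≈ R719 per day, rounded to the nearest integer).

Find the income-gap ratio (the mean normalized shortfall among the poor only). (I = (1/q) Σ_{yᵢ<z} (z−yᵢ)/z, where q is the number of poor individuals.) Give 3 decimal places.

Below the line: 4×R200 (q = 4 of N = 59).
Shortfall ratios (z−y)/z: 0.7218 (×4); sum = 2.887344.
I averages over the q = 4 poor units only: 2.887344 / 4 = 0.722.

0.722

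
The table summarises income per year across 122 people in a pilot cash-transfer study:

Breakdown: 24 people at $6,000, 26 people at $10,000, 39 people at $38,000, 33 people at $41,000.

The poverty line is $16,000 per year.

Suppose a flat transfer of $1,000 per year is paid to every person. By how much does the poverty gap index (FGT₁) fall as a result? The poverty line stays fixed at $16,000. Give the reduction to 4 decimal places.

0.0256

Before: below the line — 24×$6,000, 26×$10,000; poverty gap index (FGT₁) = 0.202869.
After the $1,000 transfer: below the line — 24×$7,000, 26×$11,000; poverty gap index (FGT₁) = 0.177254.
Reduction = 0.202869 − 0.177254 = 0.0256.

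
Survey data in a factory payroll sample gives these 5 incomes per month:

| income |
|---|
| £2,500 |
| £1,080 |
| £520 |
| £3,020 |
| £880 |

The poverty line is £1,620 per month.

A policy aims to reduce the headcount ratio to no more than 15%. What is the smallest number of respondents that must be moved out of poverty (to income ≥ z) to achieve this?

Currently q = 3 of N = 5 are below the line (H = 0.600).
A headcount ratio of at most 15% allows at most ⌊0.15 × 5⌋ = 0 poor respondents.
So at least 3 − 0 = 3 must be lifted.

3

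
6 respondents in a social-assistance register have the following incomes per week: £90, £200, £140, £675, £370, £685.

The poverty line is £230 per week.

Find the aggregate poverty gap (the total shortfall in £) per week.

Poor units: £90, £140, £200 (q = 3 of N = 6).
Individual gaps: 230−90 = 140; 230−140 = 90; 230−200 = 30.
Aggregate gap = £260.

£260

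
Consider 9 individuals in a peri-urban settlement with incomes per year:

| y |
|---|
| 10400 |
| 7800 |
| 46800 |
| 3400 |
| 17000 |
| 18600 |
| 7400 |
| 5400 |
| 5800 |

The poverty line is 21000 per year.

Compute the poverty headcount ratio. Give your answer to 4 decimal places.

8 of the 9 individuals have income below 21000.
H = 8/9 = 0.8889.

0.8889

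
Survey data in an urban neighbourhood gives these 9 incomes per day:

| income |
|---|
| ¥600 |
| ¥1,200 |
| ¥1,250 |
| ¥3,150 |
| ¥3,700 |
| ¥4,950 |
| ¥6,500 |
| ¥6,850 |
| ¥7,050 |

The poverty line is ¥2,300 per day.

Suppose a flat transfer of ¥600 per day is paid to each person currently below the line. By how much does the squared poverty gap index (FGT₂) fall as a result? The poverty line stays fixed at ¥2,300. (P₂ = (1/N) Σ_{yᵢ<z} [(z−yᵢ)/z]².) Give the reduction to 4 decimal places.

0.0744

Before: below the line — ¥600, ¥1,200, ¥1,250; squared poverty gap index (FGT₂) = 0.109273.
After the ¥600 transfer: below the line — ¥1,200, ¥1,800, ¥1,850; squared poverty gap index (FGT₂) = 0.034919.
Reduction = 0.109273 − 0.034919 = 0.0744.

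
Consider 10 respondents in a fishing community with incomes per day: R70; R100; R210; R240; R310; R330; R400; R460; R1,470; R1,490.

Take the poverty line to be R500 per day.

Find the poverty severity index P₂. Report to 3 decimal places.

0.229

Incomes under z: R70, R100, R210, R240, R310, R330, R400, R460 (q = 8 of N = 10).
Gap ratios (z−y)/z: (500−70)/500 = 0.8600; (500−100)/500 = 0.8000; (500−210)/500 = 0.5800; (500−240)/500 = 0.5200; (500−310)/500 = 0.3800; (500−330)/500 = 0.3400; (500−400)/500 = 0.2000; (500−460)/500 = 0.0800.
Squared: 0.7396; 0.6400; 0.3364; 0.2704; 0.1444; 0.1156; 0.0400; 0.0064.
Sum = 2.292800; P₂ = 2.292800 / 10 = 0.229.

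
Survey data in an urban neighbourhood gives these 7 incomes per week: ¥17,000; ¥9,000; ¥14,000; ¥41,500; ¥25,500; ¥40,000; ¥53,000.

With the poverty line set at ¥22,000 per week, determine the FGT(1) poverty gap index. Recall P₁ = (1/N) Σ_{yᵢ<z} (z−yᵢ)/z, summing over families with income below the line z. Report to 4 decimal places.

Incomes under z: ¥9,000, ¥14,000, ¥17,000 (q = 3 of N = 7).
Relative gaps: (22000−9000)/22000 = 0.5909; (22000−14000)/22000 = 0.3636; (22000−17000)/22000 = 0.2273.
Σ = 1.181818. Dividing by the full population N = 7 gives P₁ = 0.1688.

0.1688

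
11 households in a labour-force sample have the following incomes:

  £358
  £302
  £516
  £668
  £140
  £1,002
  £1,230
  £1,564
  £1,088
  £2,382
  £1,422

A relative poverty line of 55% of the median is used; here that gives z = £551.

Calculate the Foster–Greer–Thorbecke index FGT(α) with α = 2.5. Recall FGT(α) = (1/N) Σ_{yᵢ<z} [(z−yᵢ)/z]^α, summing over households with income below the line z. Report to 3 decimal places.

0.063

Poor units: £140, £302, £358, £516 (q = 4 of N = 11).
Gap ratios (z−y)/z: (551−140)/551 = 0.7459; (551−302)/551 = 0.4519; (551−358)/551 = 0.3503; (551−516)/551 = 0.0635.
Raised to α = 2.5: 0.48054; 0.13728; 0.07261; 0.00102.
Sum = 0.691449; FGT(2.5) = 0.691449 / 11 = 0.063.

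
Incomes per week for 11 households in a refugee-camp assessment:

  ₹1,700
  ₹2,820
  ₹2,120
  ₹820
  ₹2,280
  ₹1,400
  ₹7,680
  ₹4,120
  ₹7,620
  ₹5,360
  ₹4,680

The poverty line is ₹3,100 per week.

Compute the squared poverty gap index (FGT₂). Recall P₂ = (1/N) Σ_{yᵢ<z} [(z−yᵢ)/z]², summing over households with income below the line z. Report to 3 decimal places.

Below z: ₹820, ₹1,400, ₹1,700, ₹2,120, ₹2,280, ₹2,820 (q = 6 of N = 11).
Shortfall ratios: (3100−820)/3100 = 0.7355; (3100−1400)/3100 = 0.5484; (3100−1700)/3100 = 0.4516; (3100−2120)/3100 = 0.3161; (3100−2280)/3100 = 0.2645; (3100−2820)/3100 = 0.0903.
Squared: 0.5409; 0.3007; 0.2040; 0.0999; 0.0700; 0.0082.
Sum = 1.223684; P₂ = 1.223684 / 11 = 0.111.

0.111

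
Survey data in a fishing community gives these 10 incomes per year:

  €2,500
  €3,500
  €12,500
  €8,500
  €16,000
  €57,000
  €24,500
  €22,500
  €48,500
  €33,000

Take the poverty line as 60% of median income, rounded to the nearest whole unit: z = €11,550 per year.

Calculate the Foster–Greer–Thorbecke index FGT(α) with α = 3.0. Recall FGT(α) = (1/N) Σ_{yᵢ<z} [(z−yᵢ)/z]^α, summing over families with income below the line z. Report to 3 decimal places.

0.084

Incomes under z: €2,500, €3,500, €8,500 (q = 3 of N = 10).
Normalized shortfalls: (11550−2500)/11550 = 0.7835; (11550−3500)/11550 = 0.6970; (11550−8500)/11550 = 0.2641.
Raised to α = 3.0: 0.48106; 0.33856; 0.01841.
Sum = 0.838040; FGT(3.0) = 0.838040 / 10 = 0.084.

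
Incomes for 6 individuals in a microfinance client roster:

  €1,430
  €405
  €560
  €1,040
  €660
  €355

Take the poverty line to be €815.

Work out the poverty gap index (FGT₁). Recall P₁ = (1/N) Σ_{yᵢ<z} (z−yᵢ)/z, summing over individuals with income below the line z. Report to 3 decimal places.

Poor units: €355, €405, €560, €660 (q = 4 of N = 6).
Gap ratios (z−y)/z: (815−355)/815 = 0.5644; (815−405)/815 = 0.5031; (815−560)/815 = 0.3129; (815−660)/815 = 0.1902.
Sum of shortfalls = 1.570552; P₁ averages over all N: 1.570552 / 6 = 0.262.

0.262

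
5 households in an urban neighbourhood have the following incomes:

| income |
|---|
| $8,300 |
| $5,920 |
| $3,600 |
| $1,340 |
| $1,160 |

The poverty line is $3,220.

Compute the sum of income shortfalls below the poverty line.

Below the line: $1,160, $1,340 (q = 2 of N = 5).
Individual gaps: 3220−1160 = 2060; 3220−1340 = 1880.
Aggregate gap = $3,940.

$3,940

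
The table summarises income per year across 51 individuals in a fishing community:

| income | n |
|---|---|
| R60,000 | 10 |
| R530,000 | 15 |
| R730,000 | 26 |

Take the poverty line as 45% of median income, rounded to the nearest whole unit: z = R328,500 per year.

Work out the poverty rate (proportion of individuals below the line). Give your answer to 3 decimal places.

10 of the 51 individuals have income below R328,500.
H = 10/51 = 0.196.

0.196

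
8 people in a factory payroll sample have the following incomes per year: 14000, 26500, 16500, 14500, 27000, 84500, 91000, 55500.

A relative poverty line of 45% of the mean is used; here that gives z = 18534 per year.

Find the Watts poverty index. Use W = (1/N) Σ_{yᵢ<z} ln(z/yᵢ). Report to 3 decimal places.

0.080

Incomes under z: 14000, 14500, 16500 (q = 3 of N = 8).
Log gaps: ln(18534/14000) = 0.2805; ln(18534/14500) = 0.2455; ln(18534/16500) = 0.1162.
W = 0.642254 / 8 = 0.080.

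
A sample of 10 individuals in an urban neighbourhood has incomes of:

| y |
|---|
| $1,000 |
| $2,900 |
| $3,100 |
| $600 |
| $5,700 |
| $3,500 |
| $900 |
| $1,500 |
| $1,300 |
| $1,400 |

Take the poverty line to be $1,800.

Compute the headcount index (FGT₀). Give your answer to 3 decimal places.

6 of the 10 individuals have income below $1,800.
H = 6/10 = 0.600.

0.600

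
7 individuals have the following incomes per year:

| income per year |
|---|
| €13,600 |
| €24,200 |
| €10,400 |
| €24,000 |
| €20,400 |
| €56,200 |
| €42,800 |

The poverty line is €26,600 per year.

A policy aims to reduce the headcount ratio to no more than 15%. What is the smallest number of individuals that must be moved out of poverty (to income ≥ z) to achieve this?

4

5 of the 7 individuals are poor, so H = 5/7 = 0.714.
A headcount ratio of at most 15% allows at most ⌊0.15 × 7⌋ = 1 poor individuals.
So at least 5 − 1 = 4 must be lifted.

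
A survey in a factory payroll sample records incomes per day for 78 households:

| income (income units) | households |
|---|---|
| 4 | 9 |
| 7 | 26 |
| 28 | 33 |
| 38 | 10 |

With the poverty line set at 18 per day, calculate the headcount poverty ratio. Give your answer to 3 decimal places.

0.449

35 of the 78 households have income below 18.
H = 35/78 = 0.449.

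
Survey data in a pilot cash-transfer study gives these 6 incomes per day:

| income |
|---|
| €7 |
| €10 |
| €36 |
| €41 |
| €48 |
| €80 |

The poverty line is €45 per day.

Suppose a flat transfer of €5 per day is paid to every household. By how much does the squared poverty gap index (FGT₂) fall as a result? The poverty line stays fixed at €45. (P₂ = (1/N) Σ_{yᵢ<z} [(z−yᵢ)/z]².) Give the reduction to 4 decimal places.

Before: below the line — €7, €10, €36, €41; squared poverty gap index (FGT₂) = 0.227654.
After the €5 transfer: below the line — €12, €15, €41; squared poverty gap index (FGT₂) = 0.165021.
Reduction = 0.227654 − 0.165021 = 0.0626.

0.0626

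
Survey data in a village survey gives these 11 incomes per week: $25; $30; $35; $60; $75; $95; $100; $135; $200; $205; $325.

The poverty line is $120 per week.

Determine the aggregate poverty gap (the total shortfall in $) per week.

$420

Poor units: $25, $30, $35, $60, $75, $95, $100 (q = 7 of N = 11).
Individual gaps: 120−25 = 95; 120−30 = 90; 120−35 = 85; 120−60 = 60; 120−75 = 45; 120−95 = 25; 120−100 = 20.
Aggregate gap = $420.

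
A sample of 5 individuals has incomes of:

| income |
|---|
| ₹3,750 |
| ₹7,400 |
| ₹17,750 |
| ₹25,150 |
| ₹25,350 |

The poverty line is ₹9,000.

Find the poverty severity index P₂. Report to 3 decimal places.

Poor units: ₹3,750, ₹7,400 (q = 2 of N = 5).
Normalized shortfalls: (9000−3750)/9000 = 0.5833; (9000−7400)/9000 = 0.1778.
Squared: 0.3403; 0.0316.
Sum = 0.371883; P₂ = 0.371883 / 5 = 0.074.

0.074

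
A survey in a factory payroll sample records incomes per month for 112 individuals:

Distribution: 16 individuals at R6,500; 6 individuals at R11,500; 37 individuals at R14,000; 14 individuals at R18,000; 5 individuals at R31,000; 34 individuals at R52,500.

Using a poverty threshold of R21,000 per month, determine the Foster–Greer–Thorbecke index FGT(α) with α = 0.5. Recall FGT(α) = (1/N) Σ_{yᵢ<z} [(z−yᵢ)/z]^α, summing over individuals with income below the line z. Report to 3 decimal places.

0.393

Below z: 16×R6,500, 6×R11,500, 37×R14,000, 14×R18,000 (q = 73 of N = 112).
Gap ratios (z−y)/z: (21000−6500)/21000 = 0.6905 (×16); (21000−11500)/21000 = 0.4524 (×6); (21000−14000)/21000 = 0.3333 (×37); (21000−18000)/21000 = 0.1429 (×14).
Raised to α = 0.5: 0.83095 (×16); 0.67259 (×6); 0.57735 (×37); 0.37796 (×14).
Sum = 43.984202; FGT(0.5) = 43.984202 / 112 = 0.393.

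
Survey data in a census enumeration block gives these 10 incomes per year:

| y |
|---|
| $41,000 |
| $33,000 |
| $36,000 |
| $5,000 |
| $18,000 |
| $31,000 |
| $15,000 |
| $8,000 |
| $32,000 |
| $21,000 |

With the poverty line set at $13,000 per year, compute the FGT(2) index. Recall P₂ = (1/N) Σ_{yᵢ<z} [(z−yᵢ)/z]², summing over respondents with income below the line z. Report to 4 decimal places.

0.0527

Poor units: $5,000, $8,000 (q = 2 of N = 10).
Gap ratios (z−y)/z: (13000−5000)/13000 = 0.6154; (13000−8000)/13000 = 0.3846.
Squared: 0.3787; 0.1479.
Sum = 0.526627; P₂ = 0.526627 / 10 = 0.0527.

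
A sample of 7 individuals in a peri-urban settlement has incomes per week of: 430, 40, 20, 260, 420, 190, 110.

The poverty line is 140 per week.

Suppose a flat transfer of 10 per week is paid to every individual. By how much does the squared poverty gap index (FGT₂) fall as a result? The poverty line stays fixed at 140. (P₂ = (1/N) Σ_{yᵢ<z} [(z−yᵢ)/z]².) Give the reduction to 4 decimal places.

0.0343

Before: below the line — 20, 40, 110; squared poverty gap index (FGT₂) = 0.184402.
After the 10 transfer: below the line — 30, 50, 120; squared poverty gap index (FGT₂) = 0.150146.
Reduction = 0.184402 − 0.150146 = 0.0343.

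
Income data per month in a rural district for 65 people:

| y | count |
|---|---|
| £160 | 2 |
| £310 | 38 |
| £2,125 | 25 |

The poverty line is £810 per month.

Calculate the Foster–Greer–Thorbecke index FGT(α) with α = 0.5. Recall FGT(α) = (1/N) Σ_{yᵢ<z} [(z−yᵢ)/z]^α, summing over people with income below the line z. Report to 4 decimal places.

0.4869

Poor units: 2×£160, 38×£310 (q = 40 of N = 65).
Shortfall ratios: (810−160)/810 = 0.8025 (×2); (810−310)/810 = 0.6173 (×38).
Raised to α = 0.5: 0.89581 (×2); 0.78567 (×38).
Sum = 31.647232; FGT(0.5) = 31.647232 / 65 = 0.4869.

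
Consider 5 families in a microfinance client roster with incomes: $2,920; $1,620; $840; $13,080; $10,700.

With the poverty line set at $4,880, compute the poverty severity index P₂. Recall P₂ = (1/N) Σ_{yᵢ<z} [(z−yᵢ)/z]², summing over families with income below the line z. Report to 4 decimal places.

0.2586

Below the line: $840, $1,620, $2,920 (q = 3 of N = 5).
Normalized shortfalls: (4880−840)/4880 = 0.8279; (4880−1620)/4880 = 0.6680; (4880−2920)/4880 = 0.4016.
Squared: 0.6854; 0.4463; 0.1613.
Sum = 1.292949; P₂ = 1.292949 / 5 = 0.2586.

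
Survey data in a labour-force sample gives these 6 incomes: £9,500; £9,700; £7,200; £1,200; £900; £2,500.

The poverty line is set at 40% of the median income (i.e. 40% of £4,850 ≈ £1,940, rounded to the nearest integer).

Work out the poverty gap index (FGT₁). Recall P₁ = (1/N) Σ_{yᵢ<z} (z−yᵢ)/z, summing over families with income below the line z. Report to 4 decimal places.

0.1529

Incomes under z: £900, £1,200 (q = 2 of N = 6).
Normalized shortfalls: (1940−900)/1940 = 0.5361; (1940−1200)/1940 = 0.3814.
Σ = 0.917526. Dividing by the full population N = 6 gives P₁ = 0.1529.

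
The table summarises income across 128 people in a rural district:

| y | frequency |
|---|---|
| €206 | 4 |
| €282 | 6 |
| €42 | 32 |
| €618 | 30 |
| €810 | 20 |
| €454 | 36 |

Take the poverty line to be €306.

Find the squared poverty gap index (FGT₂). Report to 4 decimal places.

Below the line: 32×€42, 4×€206, 6×€282 (q = 42 of N = 128).
Normalized shortfalls: (306−42)/306 = 0.8627 (×32); (306−206)/306 = 0.3268 (×4); (306−282)/306 = 0.0784 (×6).
Squared: 0.7443 (×32); 0.1068 (×4); 0.0062 (×6).
Sum = 24.282626; P₂ = 24.282626 / 128 = 0.1897.

0.1897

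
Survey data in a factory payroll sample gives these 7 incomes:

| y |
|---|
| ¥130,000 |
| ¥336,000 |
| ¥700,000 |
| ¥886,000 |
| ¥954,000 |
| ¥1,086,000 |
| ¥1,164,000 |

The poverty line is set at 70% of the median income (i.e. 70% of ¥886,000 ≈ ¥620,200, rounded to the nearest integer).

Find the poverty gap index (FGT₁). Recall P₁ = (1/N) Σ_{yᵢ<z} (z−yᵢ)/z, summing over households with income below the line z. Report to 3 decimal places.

Below the line: ¥130,000, ¥336,000 (q = 2 of N = 7).
Normalized shortfalls: (620200−130000)/620200 = 0.7904; (620200−336000)/620200 = 0.4582.
Σ = 1.248629. Dividing by the full population N = 7 gives P₁ = 0.178.

0.178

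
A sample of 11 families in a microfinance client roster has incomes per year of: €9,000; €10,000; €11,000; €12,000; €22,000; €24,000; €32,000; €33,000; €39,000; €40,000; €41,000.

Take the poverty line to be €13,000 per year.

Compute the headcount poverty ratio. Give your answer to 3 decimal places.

4 of the 11 families have income below €13,000.
H = 4/11 = 0.364.

0.364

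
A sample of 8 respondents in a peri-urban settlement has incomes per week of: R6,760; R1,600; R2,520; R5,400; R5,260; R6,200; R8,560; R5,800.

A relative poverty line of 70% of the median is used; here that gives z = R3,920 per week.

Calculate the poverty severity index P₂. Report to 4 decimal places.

0.0597

Below z: R1,600, R2,520 (q = 2 of N = 8).
Shortfall ratios: (3920−1600)/3920 = 0.5918; (3920−2520)/3920 = 0.3571.
Squared: 0.3503; 0.1276.
Sum = 0.477822; P₂ = 0.477822 / 8 = 0.0597.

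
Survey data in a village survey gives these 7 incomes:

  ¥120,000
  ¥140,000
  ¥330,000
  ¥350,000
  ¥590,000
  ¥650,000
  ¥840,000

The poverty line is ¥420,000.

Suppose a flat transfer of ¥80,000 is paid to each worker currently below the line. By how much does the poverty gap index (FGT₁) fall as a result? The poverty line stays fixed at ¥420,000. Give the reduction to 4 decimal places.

0.1054

Before: below the line — ¥120,000, ¥140,000, ¥330,000, ¥350,000; poverty gap index (FGT₁) = 0.251701.
After the ¥80,000 transfer: below the line — ¥200,000, ¥220,000, ¥410,000; poverty gap index (FGT₁) = 0.146259.
Reduction = 0.251701 − 0.146259 = 0.1054.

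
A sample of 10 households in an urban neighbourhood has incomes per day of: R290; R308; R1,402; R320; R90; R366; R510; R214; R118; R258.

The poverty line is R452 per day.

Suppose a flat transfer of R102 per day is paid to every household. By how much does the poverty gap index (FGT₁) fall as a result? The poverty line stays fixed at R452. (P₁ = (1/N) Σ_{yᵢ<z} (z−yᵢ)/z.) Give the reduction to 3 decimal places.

0.177

Before: below the line — R90, R118, R214, R258, R290, R308, R320, R366; poverty gap index (FGT₁) = 0.36549.
After the R102 transfer: below the line — R192, R220, R316, R360, R392, R410, R422; poverty gap index (FGT₁) = 0.18850.
Reduction = 0.36549 − 0.18850 = 0.177.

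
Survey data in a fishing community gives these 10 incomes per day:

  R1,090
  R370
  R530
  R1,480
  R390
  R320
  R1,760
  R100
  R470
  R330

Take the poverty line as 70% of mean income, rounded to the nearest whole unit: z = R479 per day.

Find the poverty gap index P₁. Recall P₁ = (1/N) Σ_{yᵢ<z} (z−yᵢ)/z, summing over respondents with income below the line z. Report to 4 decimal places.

Incomes under z: R100, R320, R330, R370, R390, R470 (q = 6 of N = 10).
Shortfall ratios: (479−100)/479 = 0.7912; (479−320)/479 = 0.3319; (479−330)/479 = 0.3111; (479−370)/479 = 0.2276; (479−390)/479 = 0.1858; (479−470)/479 = 0.0188.
Σ = 1.866388. Dividing by the full population N = 10 gives P₁ = 0.1866.

0.1866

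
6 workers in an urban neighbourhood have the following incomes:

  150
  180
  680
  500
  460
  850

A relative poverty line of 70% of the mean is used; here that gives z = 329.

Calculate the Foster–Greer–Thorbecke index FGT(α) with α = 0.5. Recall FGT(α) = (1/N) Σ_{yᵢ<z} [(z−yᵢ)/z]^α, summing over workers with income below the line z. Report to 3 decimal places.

0.235

Poor units: 150, 180 (q = 2 of N = 6).
Relative gaps: (329−150)/329 = 0.5441; (329−180)/329 = 0.4529.
Raised to α = 0.5: 0.73761; 0.67297.
Sum = 1.410582; FGT(0.5) = 1.410582 / 6 = 0.235.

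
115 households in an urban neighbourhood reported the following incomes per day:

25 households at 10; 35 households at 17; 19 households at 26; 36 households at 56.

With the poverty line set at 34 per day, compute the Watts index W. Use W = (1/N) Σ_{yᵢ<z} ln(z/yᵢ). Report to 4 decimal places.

Below z: 25×10, 35×17, 19×26 (q = 79 of N = 115).
Log shortfalls: ln(34/10) = 1.2238 (×25); ln(34/17) = 0.6931 (×35); ln(34/26) = 0.2683 (×19).
W = 59.951553 / 115 = 0.5213.

0.5213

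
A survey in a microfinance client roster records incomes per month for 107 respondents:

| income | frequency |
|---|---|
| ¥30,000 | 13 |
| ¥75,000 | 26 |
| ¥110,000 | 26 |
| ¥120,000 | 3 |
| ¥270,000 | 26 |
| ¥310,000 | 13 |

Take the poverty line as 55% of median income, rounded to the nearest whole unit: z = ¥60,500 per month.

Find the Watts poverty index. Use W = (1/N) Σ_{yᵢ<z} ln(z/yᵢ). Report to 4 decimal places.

0.0852

Incomes under z: 13×¥30,000 (q = 13 of N = 107).
Log shortfalls: ln(60500/30000) = 0.7014 (×13).
W = 9.118798 / 107 = 0.0852.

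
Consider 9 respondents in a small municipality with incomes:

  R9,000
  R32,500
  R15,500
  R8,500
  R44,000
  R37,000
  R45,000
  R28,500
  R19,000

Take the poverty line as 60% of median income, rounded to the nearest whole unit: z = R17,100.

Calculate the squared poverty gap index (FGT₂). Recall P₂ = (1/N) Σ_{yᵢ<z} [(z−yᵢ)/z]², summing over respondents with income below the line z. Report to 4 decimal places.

Incomes under z: R8,500, R9,000, R15,500 (q = 3 of N = 9).
Shortfall ratios: (17100−8500)/17100 = 0.5029; (17100−9000)/17100 = 0.4737; (17100−15500)/17100 = 0.0936.
Squared: 0.2529; 0.2244; 0.0088.
Sum = 0.486064; P₂ = 0.486064 / 9 = 0.0540.

0.0540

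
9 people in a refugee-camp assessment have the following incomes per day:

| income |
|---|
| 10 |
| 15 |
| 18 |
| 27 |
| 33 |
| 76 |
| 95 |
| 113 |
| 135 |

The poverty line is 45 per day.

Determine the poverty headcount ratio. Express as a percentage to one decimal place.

5 of the 9 people have income below 45.
H = 5/9 = 55.6%.

55.6%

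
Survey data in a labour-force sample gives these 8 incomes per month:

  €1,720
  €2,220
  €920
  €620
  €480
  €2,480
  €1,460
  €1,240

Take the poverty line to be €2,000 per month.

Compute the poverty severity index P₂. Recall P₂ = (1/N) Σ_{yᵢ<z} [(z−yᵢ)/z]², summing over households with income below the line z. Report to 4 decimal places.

0.1978

Below z: €480, €620, €920, €1,240, €1,460, €1,720 (q = 6 of N = 8).
Relative gaps: (2000−480)/2000 = 0.7600; (2000−620)/2000 = 0.6900; (2000−920)/2000 = 0.5400; (2000−1240)/2000 = 0.3800; (2000−1460)/2000 = 0.2700; (2000−1720)/2000 = 0.1400.
Squared: 0.5776; 0.4761; 0.2916; 0.1444; 0.0729; 0.0196.
Sum = 1.582200; P₂ = 1.582200 / 8 = 0.1978.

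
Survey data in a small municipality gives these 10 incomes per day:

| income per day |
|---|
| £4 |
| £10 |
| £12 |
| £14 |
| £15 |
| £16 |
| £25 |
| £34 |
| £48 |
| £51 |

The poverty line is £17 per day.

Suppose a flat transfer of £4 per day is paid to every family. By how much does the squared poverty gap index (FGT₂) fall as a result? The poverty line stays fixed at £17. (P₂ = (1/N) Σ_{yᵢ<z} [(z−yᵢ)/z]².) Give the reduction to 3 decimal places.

0.057

Before: below the line — £4, £10, £12, £14, £15, £16; squared poverty gap index (FGT₂) = 0.08893.
After the £4 transfer: below the line — £8, £14, £16; squared poverty gap index (FGT₂) = 0.03149.
Reduction = 0.08893 − 0.03149 = 0.057.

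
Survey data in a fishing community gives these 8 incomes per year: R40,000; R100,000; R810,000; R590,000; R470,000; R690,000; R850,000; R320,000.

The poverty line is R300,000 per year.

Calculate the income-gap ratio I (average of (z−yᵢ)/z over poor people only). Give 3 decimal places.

Below the line: R40,000, R100,000 (q = 2 of N = 8).
Shortfall ratios (z−y)/z: 0.8667, 0.6667; sum = 1.533333.
I averages over the q = 2 poor units only: 1.533333 / 2 = 0.767.

0.767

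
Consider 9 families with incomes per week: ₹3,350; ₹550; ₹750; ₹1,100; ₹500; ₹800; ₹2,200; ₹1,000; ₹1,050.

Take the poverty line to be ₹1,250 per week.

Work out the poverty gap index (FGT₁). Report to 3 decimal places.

Incomes under z: ₹500, ₹550, ₹750, ₹800, ₹1,000, ₹1,050, ₹1,100 (q = 7 of N = 9).
Relative gaps: (1250−500)/1250 = 0.6000; (1250−550)/1250 = 0.5600; (1250−750)/1250 = 0.4000; (1250−800)/1250 = 0.3600; (1250−1000)/1250 = 0.2000; (1250−1050)/1250 = 0.1600; (1250−1100)/1250 = 0.1200.
Σ = 2.400000. Dividing by the full population N = 9 gives P₁ = 0.267.

0.267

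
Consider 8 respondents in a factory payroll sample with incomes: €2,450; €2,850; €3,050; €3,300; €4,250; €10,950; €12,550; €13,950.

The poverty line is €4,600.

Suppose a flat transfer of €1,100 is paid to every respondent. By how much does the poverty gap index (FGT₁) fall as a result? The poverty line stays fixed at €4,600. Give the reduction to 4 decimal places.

Before: below the line — €2,450, €2,850, €3,050, €3,300, €4,250; poverty gap index (FGT₁) = 0.192935.
After the €1,100 transfer: below the line — €3,550, €3,950, €4,150, €4,400; poverty gap index (FGT₁) = 0.063859.
Reduction = 0.192935 − 0.063859 = 0.1291.

0.1291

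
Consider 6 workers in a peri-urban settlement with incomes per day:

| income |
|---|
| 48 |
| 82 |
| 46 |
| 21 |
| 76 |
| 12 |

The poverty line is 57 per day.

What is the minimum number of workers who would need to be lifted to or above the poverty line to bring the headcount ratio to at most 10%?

4

Currently q = 4 of N = 6 are below the line (H = 0.667).
A headcount ratio of at most 10% allows at most ⌊0.10 × 6⌋ = 0 poor workers.
So at least 4 − 0 = 4 must be lifted.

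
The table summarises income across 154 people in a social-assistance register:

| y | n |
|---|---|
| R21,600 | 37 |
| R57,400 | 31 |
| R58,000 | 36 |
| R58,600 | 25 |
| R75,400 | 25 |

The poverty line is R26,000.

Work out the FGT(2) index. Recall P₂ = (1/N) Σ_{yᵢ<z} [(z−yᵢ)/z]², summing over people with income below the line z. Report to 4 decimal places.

0.0069

Poor units: 37×R21,600 (q = 37 of N = 154).
Gap ratios (z−y)/z: (26000−21600)/26000 = 0.1692 (×37).
Squared: 0.0286 (×37).
Sum = 1.059645; P₂ = 1.059645 / 154 = 0.0069.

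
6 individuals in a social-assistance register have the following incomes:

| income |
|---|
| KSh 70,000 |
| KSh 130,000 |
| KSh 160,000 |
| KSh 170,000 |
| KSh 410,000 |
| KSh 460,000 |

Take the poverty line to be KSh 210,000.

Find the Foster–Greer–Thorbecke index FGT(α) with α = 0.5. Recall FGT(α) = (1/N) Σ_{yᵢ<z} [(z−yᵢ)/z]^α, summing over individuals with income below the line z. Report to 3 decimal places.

Below z: KSh 70,000, KSh 130,000, KSh 160,000, KSh 170,000 (q = 4 of N = 6).
Shortfall ratios: (210000−70000)/210000 = 0.6667; (210000−130000)/210000 = 0.3810; (210000−160000)/210000 = 0.2381; (210000−170000)/210000 = 0.1905.
Raised to α = 0.5: 0.81650; 0.61721; 0.48795; 0.43644.
Sum = 2.358096; FGT(0.5) = 2.358096 / 6 = 0.393.

0.393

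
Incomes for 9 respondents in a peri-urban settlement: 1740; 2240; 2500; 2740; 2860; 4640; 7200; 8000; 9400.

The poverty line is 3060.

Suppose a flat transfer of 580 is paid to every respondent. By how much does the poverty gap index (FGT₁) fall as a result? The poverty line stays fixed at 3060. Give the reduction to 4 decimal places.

0.0813

Before: below the line — 1740, 2240, 2500, 2740, 2860; poverty gap index (FGT₁) = 0.116921.
After the 580 transfer: below the line — 2320, 2820; poverty gap index (FGT₁) = 0.035585.
Reduction = 0.116921 − 0.035585 = 0.0813.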